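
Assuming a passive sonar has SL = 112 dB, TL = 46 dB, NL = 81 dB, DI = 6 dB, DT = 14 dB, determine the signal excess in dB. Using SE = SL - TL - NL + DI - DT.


SE = SL - TL - NL + DI - DT = 112 - 46 - 81 + 6 - 14 = -23

-23 dB


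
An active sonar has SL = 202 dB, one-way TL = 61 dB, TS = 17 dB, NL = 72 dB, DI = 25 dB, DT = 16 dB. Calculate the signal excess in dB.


SE = SL - 2*TL + TS - NL + DI - DT = 202 - 2*61 + (17) - 72 + 25 - 16 = 34

34 dB


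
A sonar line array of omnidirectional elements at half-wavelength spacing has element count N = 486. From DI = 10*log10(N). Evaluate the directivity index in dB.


DI = 10*log10(486) = 26.87

26.87 dB


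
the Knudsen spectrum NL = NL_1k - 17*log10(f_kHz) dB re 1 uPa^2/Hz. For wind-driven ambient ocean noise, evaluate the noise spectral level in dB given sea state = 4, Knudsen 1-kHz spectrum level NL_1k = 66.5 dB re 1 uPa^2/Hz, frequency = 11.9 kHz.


NL = NL_1k - 17*log10(f_kHz) = 66.5 - 17*log10(11.9) = 66.5 - (18.28) = 48.22

48.22 dB


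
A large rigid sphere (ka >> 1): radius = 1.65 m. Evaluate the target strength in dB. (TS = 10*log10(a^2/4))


-1.67 dB


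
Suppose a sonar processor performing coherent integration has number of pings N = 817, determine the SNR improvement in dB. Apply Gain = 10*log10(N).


Gain = 10*log10(817) = 29.12

29.12 dB


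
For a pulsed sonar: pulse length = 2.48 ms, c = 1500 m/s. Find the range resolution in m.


1.86 m


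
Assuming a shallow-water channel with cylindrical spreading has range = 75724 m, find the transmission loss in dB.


48.79 dB


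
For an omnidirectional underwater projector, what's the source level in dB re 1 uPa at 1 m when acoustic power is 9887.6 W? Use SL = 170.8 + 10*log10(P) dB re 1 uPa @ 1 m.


SL = 170.8 + 10*log10(9887.6) = 170.8 + 39.95 = 210.75

210.75 dB


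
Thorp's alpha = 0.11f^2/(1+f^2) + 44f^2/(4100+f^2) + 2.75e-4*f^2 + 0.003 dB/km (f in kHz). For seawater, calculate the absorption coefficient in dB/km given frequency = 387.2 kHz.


f^2 = 149923.84
alpha = 0.11*149923.84/(1+149923.84) + 44*149923.84/(4100+149923.84) + 2.75e-4*149923.84 + 0.003 = 84.171

84.171 dB/km


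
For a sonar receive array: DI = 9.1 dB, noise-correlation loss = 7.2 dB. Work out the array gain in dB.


1.9 dB


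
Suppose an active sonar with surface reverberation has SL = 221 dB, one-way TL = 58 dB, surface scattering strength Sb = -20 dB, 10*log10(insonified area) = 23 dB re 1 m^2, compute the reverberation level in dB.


108 dB


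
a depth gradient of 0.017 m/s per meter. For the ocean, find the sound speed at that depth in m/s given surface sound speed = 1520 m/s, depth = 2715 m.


c = 1520 + 0.017 * 2715 = 1566.155

1566.155 m/s


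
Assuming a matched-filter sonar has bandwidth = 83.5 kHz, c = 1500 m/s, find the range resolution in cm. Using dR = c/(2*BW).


0.9 cm


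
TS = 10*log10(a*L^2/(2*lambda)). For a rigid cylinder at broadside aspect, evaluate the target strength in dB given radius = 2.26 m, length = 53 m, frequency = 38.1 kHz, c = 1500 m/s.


49.06 dB


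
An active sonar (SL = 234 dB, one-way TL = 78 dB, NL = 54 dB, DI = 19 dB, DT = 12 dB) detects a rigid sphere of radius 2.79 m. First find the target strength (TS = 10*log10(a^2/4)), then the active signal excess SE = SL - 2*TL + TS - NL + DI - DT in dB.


Step 1: TS = 10*log10(2.79^2/4) = 2.89 dB
Step 2: SE = SL - 2*TL + TS - NL + DI - DT = 234 - 2*78 + (2.89) - 54 + 19 - 12 = 33.89

33.89 dB


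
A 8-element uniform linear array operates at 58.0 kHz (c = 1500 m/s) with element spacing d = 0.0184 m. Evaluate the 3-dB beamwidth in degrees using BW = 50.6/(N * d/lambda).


Step 1: lambda = 1500/58000 = 0.02586 m
Step 2: d/lambda = 0.0184/0.02586 = 0.7115
Step 3: BW = 50.6/(N * d/lambda) = 50.6/(8 * 0.7115) = 8.89

8.89 deg


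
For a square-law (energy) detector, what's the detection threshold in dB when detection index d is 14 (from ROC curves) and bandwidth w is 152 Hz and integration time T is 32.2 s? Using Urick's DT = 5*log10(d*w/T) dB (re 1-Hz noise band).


9.1 dB


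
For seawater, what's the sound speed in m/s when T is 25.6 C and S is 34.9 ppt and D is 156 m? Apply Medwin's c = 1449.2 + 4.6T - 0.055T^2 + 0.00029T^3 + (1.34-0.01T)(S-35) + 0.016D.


c = 1449.2 + 4.6*25.6 - 0.055*25.6^2 + 0.00029*25.6^3 + (1.34 - 0.01*25.6)*(34.9 - 35) + 0.016*156 = 1538.17

1538.17 m/s


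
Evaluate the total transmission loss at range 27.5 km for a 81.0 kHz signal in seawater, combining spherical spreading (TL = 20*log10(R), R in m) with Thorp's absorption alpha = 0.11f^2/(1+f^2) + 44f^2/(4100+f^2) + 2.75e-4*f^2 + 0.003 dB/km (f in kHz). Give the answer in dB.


Step 1 (Thorp): alpha = 0.11*6561.0/(1+6561.0) + 44*6561.0/(4100+6561.0) + 2.75e-4*6561.0 + 0.003 = 28.9958 dB/km
Step 2: TL_spread = 20*log10(27500) = 88.79 dB
Step 3: TL_abs = alpha*R = 28.9958 * 27.5 = 797.38 dB
Step 4: TL_total = 88.79 + 797.38 = 886.17

886.17 dB


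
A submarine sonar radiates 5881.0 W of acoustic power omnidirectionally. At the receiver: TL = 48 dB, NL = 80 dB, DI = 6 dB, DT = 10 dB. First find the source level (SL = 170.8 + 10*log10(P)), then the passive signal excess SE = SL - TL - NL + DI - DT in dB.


Step 1: SL = 170.8 + 10*log10(5881.0) = 208.49 dB
Step 2: SE = SL - TL - NL + DI - DT = 208.49 - 48 - 80 + 6 - 10 = 76.49

76.49 dB


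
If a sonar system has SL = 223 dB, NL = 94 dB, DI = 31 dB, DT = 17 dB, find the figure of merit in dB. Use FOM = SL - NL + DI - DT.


FOM = SL - NL + DI - DT = 223 - 94 + 31 - 17 = 143

143 dB


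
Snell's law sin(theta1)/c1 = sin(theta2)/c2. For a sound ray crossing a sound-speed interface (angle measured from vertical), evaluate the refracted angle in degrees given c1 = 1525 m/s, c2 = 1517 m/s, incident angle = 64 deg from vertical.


sin(theta2) = (c2/c1)*sin(theta1) = (1517/1525)*sin(64 deg) = 0.89408
theta2 = arcsin(0.89408) = 63.39

63.39 deg


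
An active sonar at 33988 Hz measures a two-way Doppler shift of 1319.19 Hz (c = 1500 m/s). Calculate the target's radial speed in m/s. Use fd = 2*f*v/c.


From fd = 2*f*v/c, v = c*fd/(2*f) = 1500 * 1319.19 / (2*33988) = 29.11

29.11 m/s


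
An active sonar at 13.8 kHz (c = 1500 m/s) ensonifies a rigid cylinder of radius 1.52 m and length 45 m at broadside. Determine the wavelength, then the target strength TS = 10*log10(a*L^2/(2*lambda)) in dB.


Step 1: lambda = c/f = 1500/13800 = 0.1087 m
Step 2: TS = 10*log10(a*L^2/(2*lambda)) = 10*log10(1.52*45^2/(2*0.1087)) = 41.51

41.51 dB


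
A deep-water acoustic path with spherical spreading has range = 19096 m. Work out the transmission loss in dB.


85.62 dB


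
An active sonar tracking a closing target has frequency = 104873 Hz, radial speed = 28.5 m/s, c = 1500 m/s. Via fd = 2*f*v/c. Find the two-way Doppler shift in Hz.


3985.17 Hz


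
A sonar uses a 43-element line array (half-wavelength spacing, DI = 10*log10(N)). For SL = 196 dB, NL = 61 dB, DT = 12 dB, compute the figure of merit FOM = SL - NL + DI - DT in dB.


Step 1: DI = 10*log10(43) = 16.33 dB
Step 2: FOM = SL - NL + DI - DT = 196 - 61 + 16.33 - 12 = 139.33

139.33 dB


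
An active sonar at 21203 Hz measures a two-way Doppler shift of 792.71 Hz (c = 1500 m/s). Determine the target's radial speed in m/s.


28.04 m/s


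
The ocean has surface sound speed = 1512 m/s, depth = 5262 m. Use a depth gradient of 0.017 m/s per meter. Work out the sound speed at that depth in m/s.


1601.454 m/s


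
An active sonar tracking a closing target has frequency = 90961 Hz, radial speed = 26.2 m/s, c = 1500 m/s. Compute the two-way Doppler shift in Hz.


fd = 2*f*v/c = 2 * 90961 * 26.2 / 1500 = 3177.57

3177.57 Hz


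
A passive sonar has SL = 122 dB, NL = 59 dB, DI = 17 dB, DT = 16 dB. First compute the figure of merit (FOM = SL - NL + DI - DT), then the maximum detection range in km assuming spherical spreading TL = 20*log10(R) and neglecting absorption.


Step 1: FOM = SL - NL + DI - DT = 122 - 59 + 17 - 16 = 64 dB
Step 2: at max range FOM = TL = 20*log10(R), so R = 10^(64/20) = 1584.89 m = 1.58 km

1.58 km


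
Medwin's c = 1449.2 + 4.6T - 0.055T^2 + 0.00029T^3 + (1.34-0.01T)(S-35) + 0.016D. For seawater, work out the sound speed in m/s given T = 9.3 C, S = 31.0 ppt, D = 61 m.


c = 1449.2 + 4.6*9.3 - 0.055*9.3^2 + 0.00029*9.3^3 + (1.34 - 0.01*9.3)*(31.0 - 35) + 0.016*61 = 1483.44

1483.44 m/s


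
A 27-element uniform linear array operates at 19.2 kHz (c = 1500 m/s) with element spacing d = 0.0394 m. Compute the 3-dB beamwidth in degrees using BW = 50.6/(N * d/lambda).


Step 1: lambda = 1500/19200 = 0.07812 m
Step 2: d/lambda = 0.0394/0.07812 = 0.5044
Step 3: BW = 50.6/(N * d/lambda) = 50.6/(27 * 0.5044) = 3.72

3.72 deg


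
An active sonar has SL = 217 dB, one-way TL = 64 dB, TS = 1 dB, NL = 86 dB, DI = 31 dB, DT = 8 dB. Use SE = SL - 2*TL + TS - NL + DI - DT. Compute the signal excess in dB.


SE = SL - 2*TL + TS - NL + DI - DT = 217 - 2*64 + (1) - 86 + 31 - 8 = 27

27 dB


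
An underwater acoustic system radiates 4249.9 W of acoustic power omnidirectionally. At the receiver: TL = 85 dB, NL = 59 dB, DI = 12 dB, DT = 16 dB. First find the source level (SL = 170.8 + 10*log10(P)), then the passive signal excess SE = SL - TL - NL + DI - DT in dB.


Step 1: SL = 170.8 + 10*log10(4249.9) = 207.08 dB
Step 2: SE = SL - TL - NL + DI - DT = 207.08 - 85 - 59 + 12 - 16 = 59.08

59.08 dB


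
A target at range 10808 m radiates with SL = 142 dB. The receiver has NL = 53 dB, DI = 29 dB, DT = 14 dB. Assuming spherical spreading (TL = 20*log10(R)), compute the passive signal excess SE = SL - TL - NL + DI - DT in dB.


23.33 dB


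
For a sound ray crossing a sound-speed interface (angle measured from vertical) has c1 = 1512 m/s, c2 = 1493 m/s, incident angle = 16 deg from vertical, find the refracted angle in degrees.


sin(theta2) = (c2/c1)*sin(theta1) = (1493/1512)*sin(16 deg) = 0.27217
theta2 = arcsin(0.27217) = 15.79

15.79 deg


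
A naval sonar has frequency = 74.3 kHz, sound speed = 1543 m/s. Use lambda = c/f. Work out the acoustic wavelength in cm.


lambda = c/f = 1543 / 74300 = 0.0208 m = 2.08 cm

2.08 cm


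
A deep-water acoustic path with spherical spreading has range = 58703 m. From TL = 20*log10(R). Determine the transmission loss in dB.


TL = 20*log10(58703) = 95.37

95.37 dB


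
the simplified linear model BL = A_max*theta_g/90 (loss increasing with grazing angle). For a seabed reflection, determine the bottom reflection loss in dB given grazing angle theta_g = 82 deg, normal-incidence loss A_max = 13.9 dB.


12.66 dB


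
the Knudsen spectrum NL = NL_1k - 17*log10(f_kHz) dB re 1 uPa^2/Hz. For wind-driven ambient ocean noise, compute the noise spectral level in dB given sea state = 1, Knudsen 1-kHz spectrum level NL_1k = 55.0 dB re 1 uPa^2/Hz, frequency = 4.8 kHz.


NL = NL_1k - 17*log10(f_kHz) = 55.0 - 17*log10(4.8) = 55.0 - (11.58) = 43.42

43.42 dB


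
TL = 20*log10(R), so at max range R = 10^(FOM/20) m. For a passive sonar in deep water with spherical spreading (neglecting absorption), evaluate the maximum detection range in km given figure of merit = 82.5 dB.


At max range FOM = TL, so 20*log10(R) = 82.5
R = 10^(82.5/20) = 13335.21 m = 13.34 km

13.34 km


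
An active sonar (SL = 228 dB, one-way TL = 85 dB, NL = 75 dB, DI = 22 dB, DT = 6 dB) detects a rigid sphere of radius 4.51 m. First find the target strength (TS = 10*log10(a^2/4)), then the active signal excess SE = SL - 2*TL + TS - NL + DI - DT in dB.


Step 1: TS = 10*log10(4.51^2/4) = 7.06 dB
Step 2: SE = SL - 2*TL + TS - NL + DI - DT = 228 - 2*85 + (7.06) - 75 + 22 - 6 = 6.06

6.06 dB


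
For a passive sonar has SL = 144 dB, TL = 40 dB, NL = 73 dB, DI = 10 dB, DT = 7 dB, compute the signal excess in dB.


34 dB


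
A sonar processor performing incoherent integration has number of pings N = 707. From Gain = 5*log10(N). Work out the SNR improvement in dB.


Gain = 5*log10(707) = 14.25

14.25 dB


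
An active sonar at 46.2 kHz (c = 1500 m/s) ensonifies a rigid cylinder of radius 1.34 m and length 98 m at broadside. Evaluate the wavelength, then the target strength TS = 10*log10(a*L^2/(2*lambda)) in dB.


Step 1: lambda = c/f = 1500/46200 = 0.03247 m
Step 2: TS = 10*log10(a*L^2/(2*lambda)) = 10*log10(1.34*98^2/(2*0.03247)) = 52.97

52.97 dB


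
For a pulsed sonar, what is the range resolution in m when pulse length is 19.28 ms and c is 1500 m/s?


dR = c*tau/2 = 1500 * 19.28e-3 / 2 = 14.46

14.46 m


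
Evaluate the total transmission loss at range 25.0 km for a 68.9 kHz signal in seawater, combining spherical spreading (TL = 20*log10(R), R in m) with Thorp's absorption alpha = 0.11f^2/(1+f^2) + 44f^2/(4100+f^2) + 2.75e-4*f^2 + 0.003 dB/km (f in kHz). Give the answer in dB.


713.66 dB


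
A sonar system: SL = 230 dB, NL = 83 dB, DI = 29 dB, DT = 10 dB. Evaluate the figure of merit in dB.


FOM = SL - NL + DI - DT = 230 - 83 + 29 - 10 = 166

166 dB


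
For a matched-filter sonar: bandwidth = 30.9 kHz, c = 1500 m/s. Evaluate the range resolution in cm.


2.43 cm


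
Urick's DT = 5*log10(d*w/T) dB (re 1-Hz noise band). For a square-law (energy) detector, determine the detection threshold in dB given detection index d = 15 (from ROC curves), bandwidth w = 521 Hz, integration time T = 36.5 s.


DT = 5*log10(d*w/T) = 5*log10(15 * 521 / 36.5) = 5*log10(214.11) = 11.65

11.65 dB


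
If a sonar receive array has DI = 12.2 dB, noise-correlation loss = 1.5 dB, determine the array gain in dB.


AG = DI - L_corr = 12.2 - 1.5 = 10.7

10.7 dB


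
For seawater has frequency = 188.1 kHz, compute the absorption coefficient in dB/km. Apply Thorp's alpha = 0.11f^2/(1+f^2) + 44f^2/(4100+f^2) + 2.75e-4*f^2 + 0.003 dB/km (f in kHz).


f^2 = 35381.61
alpha = 0.11*35381.61/(1+35381.61) + 44*35381.61/(4100+35381.61) + 2.75e-4*35381.61 + 0.003 = 49.274

49.274 dB/km


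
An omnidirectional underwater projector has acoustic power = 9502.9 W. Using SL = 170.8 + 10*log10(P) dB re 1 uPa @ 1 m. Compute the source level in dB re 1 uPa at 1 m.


SL = 170.8 + 10*log10(9502.9) = 170.8 + 39.78 = 210.58

210.58 dB


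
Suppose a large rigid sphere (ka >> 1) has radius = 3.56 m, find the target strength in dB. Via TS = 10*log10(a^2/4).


TS = 10*log10(3.56^2 / 4) = 10*log10(3.1684) = 5.01

5.01 dB


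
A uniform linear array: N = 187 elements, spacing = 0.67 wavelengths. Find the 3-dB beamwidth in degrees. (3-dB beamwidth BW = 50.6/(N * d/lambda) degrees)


BW = 50.6 / (187 * 0.67) = 50.6 / 125.29 = 0.4

0.4 deg


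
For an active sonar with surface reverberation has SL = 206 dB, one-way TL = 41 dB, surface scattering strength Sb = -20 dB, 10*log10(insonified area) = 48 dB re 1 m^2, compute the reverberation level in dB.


152 dB


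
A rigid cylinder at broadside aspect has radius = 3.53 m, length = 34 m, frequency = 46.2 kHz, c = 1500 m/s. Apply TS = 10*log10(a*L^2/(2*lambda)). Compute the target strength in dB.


lambda = 1500/46200 = 0.03247 m
TS = 10*log10(3.53*34^2/(2*0.03247)) = 47.98

47.98 dB


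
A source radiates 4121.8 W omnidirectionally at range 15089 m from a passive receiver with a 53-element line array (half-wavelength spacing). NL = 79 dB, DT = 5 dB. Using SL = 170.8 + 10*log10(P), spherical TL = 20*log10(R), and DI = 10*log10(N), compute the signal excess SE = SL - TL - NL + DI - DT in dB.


Step 1: SL = 170.8 + 10*log10(4121.8) = 206.95 dB
Step 2: TL = 20*log10(15089) = 83.57 dB
Step 3: DI = 10*log10(53) = 17.24 dB
Step 4: SE = SL - TL - NL + DI - DT = 206.95 - 83.57 - 79 + 17.24 - 5 = 56.62

56.62 dB


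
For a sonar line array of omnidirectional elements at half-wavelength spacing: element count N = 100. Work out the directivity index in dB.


DI = 10*log10(100) = 20.0

20.0 dB


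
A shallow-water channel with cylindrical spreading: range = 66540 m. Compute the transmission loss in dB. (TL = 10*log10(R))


TL = 10*log10(66540) = 48.23

48.23 dB


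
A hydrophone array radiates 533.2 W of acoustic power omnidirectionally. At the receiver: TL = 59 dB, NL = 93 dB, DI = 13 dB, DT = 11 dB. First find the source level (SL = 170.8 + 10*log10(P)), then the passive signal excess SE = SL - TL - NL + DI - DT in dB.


Step 1: SL = 170.8 + 10*log10(533.2) = 198.07 dB
Step 2: SE = SL - TL - NL + DI - DT = 198.07 - 59 - 93 + 13 - 11 = 48.07

48.07 dB


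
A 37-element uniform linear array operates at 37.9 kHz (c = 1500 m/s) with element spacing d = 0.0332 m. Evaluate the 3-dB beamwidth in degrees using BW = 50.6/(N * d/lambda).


1.63 deg


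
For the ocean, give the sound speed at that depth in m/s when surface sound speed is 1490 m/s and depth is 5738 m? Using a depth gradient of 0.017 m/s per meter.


c = 1490 + 0.017 * 5738 = 1587.546

1587.546 m/s


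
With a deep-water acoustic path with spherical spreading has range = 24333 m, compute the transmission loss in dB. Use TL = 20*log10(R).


TL = 20*log10(24333) = 87.72

87.72 dB


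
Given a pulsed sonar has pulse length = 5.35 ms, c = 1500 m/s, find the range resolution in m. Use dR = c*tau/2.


dR = c*tau/2 = 1500 * 5.35e-3 / 2 = 4.0125

4.0125 m


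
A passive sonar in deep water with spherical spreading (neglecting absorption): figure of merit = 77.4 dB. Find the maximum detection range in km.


7.41 km


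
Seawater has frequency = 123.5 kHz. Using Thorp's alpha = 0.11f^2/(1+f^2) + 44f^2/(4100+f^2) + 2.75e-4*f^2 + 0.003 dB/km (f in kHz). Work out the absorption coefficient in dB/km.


f^2 = 15252.25
alpha = 0.11*15252.25/(1+15252.25) + 44*15252.25/(4100+15252.25) + 2.75e-4*15252.25 + 0.003 = 38.985

38.985 dB/km


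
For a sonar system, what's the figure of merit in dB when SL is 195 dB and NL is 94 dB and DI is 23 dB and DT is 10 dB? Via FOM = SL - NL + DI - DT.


114 dB


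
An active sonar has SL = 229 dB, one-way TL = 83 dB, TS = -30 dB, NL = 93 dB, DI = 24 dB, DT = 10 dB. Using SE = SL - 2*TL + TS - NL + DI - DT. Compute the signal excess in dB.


-46 dB


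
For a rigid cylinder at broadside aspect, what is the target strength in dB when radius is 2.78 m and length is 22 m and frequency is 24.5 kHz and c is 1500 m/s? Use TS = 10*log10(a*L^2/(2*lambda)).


lambda = 1500/24500 = 0.06122 m
TS = 10*log10(2.78*22^2/(2*0.06122)) = 40.41

40.41 dB


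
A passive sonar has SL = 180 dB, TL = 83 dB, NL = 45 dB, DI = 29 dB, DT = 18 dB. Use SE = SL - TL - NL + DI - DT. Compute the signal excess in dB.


63 dB


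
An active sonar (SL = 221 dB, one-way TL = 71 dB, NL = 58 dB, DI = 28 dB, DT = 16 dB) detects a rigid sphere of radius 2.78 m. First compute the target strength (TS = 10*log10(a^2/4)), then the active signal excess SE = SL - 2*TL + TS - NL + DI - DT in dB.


Step 1: TS = 10*log10(2.78^2/4) = 2.86 dB
Step 2: SE = SL - 2*TL + TS - NL + DI - DT = 221 - 2*71 + (2.86) - 58 + 28 - 16 = 35.86

35.86 dB


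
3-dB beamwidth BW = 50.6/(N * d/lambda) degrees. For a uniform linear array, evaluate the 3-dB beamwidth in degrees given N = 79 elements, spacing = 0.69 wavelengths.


BW = 50.6 / (79 * 0.69) = 50.6 / 54.51 = 0.93

0.93 deg


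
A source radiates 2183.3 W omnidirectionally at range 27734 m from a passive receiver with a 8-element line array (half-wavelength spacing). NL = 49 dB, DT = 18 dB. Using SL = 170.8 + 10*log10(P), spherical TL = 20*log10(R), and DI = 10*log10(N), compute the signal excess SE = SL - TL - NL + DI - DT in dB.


Step 1: SL = 170.8 + 10*log10(2183.3) = 204.19 dB
Step 2: TL = 20*log10(27734) = 88.86 dB
Step 3: DI = 10*log10(8) = 9.03 dB
Step 4: SE = SL - TL - NL + DI - DT = 204.19 - 88.86 - 49 + 9.03 - 18 = 57.36

57.36 dB


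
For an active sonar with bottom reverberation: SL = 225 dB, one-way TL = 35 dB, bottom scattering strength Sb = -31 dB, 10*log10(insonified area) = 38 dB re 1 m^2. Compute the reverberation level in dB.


RL = SL - 2*TL + Sb + 10*log10(A) = 225 - 2*35 + (-31) + 38 = 162

162 dB


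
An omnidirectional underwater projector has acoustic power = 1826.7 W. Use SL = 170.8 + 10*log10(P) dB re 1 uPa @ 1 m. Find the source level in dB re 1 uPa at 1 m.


203.42 dB


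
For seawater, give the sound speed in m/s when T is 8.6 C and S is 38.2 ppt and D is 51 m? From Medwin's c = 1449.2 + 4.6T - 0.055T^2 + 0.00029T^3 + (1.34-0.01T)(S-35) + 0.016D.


1489.71 m/s


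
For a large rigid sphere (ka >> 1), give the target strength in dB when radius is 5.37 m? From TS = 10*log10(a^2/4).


TS = 10*log10(5.37^2 / 4) = 10*log10(7.209225) = 8.58

8.58 dB


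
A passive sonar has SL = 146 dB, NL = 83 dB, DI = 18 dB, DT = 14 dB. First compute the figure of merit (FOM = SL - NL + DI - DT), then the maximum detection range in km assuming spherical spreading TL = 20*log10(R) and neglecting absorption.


Step 1: FOM = SL - NL + DI - DT = 146 - 83 + 18 - 14 = 67 dB
Step 2: at max range FOM = TL = 20*log10(R), so R = 10^(67/20) = 2238.72 m = 2.24 km

2.24 km


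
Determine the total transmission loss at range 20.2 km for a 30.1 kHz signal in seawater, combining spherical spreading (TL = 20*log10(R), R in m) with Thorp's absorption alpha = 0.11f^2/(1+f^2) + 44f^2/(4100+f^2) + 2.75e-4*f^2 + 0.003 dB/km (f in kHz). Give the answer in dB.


254.28 dB


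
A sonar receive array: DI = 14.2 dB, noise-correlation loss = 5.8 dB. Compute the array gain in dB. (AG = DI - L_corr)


8.4 dB


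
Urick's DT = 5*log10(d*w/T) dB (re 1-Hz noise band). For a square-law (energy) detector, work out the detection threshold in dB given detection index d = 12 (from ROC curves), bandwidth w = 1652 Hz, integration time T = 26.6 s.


DT = 5*log10(d*w/T) = 5*log10(12 * 1652 / 26.6) = 5*log10(745.26) = 14.36

14.36 dB


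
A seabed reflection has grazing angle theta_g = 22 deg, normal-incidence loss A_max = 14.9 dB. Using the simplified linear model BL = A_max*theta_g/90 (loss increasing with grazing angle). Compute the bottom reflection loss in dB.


BL = A_max * theta_g / 90 = 14.9 * 22 / 90 = 3.64

3.64 dB


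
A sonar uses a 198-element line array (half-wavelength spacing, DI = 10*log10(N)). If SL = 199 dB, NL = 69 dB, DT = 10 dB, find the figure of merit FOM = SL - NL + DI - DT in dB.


142.97 dB


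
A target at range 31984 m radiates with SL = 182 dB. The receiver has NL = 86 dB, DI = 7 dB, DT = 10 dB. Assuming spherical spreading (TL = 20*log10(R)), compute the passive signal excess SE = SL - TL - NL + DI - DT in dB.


2.9 dB


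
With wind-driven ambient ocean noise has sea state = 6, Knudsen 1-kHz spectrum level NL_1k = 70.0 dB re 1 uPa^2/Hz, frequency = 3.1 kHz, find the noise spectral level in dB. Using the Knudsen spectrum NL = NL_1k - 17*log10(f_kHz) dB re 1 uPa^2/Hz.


61.65 dB


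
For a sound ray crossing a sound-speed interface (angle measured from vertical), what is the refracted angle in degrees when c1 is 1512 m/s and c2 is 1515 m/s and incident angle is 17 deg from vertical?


sin(theta2) = (c2/c1)*sin(theta1) = (1515/1512)*sin(17 deg) = 0.29295
theta2 = arcsin(0.29295) = 17.03

17.03 deg


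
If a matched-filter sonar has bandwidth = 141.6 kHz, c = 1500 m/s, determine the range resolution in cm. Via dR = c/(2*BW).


dR = c/(2*BW) = 1500 / (2 * 141.6e3) = 0.0053 m = 0.53 cm

0.53 cm


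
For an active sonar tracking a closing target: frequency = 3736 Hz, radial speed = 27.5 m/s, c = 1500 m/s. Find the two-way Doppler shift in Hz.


fd = 2*f*v/c = 2 * 3736 * 27.5 / 1500 = 136.99

136.99 Hz


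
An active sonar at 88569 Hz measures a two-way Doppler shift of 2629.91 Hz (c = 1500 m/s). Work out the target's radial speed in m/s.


From fd = 2*f*v/c, v = c*fd/(2*f) = 1500 * 2629.91 / (2*88569) = 22.27

22.27 m/s


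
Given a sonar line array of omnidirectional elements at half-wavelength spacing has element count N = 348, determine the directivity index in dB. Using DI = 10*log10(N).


DI = 10*log10(348) = 25.42

25.42 dB


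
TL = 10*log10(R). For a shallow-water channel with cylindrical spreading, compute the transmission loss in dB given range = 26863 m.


TL = 10*log10(26863) = 44.29

44.29 dB


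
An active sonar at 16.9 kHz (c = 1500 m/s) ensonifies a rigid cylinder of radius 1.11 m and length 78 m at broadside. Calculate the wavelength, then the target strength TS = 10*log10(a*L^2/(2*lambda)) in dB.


Step 1: lambda = c/f = 1500/16900 = 0.08876 m
Step 2: TS = 10*log10(a*L^2/(2*lambda)) = 10*log10(1.11*78^2/(2*0.08876)) = 45.8

45.8 dB


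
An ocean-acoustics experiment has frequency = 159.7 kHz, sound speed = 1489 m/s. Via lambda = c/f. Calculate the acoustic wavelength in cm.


lambda = c/f = 1489 / 159700 = 0.0093 m = 0.93 cm

0.93 cm


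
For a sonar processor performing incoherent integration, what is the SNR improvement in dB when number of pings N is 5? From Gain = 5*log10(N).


Gain = 5*log10(5) = 3.49

3.49 dB


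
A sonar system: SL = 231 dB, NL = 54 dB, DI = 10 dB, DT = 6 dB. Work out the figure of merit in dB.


181 dB


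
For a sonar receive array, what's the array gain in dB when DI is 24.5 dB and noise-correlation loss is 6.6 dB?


AG = DI - L_corr = 24.5 - 6.6 = 17.9

17.9 dB


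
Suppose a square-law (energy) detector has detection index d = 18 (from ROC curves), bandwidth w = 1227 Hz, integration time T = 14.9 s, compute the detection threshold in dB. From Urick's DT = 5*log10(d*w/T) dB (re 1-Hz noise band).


15.85 dB


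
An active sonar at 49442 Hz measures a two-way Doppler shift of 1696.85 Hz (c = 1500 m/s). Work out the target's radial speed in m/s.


From fd = 2*f*v/c, v = c*fd/(2*f) = 1500 * 1696.85 / (2*49442) = 25.74

25.74 m/s


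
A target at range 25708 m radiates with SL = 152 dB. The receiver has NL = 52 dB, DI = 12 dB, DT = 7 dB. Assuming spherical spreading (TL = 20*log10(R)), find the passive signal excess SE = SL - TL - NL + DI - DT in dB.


Step 1: TL = 20*log10(25708) = 88.2 dB
Step 2: SE = 152 - 88.2 - 52 + 12 - 7 = 16.8

16.8 dB


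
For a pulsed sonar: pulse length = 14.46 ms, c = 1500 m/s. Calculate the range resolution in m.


10.845 m


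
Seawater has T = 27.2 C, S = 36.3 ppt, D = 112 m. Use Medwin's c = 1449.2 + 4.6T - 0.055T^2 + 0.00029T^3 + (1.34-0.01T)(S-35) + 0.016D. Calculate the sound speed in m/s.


c = 1449.2 + 4.6*27.2 - 0.055*27.2^2 + 0.00029*27.2^3 + (1.34 - 0.01*27.2)*(36.3 - 35) + 0.016*112 = 1542.65

1542.65 m/s


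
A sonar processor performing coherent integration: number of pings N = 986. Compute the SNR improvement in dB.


29.94 dB


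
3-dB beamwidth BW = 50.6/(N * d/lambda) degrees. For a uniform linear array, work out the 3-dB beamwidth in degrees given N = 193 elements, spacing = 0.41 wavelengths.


0.64 deg


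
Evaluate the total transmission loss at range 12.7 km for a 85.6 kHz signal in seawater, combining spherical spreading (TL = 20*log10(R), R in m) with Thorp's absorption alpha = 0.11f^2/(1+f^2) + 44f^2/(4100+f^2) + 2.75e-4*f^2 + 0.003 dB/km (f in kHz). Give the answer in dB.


Step 1 (Thorp): alpha = 0.11*7327.36/(1+7327.36) + 44*7327.36/(4100+7327.36) + 2.75e-4*7327.36 + 0.003 = 30.3413 dB/km
Step 2: TL_spread = 20*log10(12700) = 82.08 dB
Step 3: TL_abs = alpha*R = 30.3413 * 12.7 = 385.33 dB
Step 4: TL_total = 82.08 + 385.33 = 467.41

467.41 dB


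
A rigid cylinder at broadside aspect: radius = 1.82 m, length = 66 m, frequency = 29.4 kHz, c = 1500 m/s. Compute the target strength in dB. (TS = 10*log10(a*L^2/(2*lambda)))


lambda = 1500/29400 = 0.05102 m
TS = 10*log10(1.82*66^2/(2*0.05102)) = 48.9

48.9 dB


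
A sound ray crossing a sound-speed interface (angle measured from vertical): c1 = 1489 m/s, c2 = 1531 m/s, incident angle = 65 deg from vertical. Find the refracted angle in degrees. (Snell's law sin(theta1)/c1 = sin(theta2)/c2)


sin(theta2) = (c2/c1)*sin(theta1) = (1531/1489)*sin(65 deg) = 0.93187
theta2 = arcsin(0.93187) = 68.73

68.73 deg


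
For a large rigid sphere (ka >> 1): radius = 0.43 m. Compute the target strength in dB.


TS = 10*log10(0.43^2 / 4) = 10*log10(0.046225) = -13.35

-13.35 dB


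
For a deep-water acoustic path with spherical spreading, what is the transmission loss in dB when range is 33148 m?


90.41 dB


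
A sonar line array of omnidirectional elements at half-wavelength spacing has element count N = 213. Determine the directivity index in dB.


23.28 dB


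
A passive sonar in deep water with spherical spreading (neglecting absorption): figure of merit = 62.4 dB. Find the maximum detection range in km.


1.32 km


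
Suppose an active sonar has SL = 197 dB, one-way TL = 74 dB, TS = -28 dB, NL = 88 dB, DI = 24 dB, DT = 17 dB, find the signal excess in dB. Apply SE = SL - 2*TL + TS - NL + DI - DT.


SE = SL - 2*TL + TS - NL + DI - DT = 197 - 2*74 + (-28) - 88 + 24 - 17 = -60

-60 dB


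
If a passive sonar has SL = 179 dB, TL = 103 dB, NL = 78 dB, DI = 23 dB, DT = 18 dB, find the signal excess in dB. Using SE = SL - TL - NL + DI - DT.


3 dB


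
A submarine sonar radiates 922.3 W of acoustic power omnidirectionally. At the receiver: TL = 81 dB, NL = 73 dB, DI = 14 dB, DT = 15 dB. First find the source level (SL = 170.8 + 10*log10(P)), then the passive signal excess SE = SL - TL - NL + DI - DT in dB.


Step 1: SL = 170.8 + 10*log10(922.3) = 200.45 dB
Step 2: SE = SL - TL - NL + DI - DT = 200.45 - 81 - 73 + 14 - 15 = 45.45

45.45 dB


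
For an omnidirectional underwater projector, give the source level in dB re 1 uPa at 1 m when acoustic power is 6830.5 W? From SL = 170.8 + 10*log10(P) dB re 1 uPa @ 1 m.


SL = 170.8 + 10*log10(6830.5) = 170.8 + 38.34 = 209.14

209.14 dB


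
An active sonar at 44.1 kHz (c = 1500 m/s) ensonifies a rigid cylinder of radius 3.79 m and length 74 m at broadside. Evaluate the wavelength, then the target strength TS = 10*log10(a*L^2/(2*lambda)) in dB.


Step 1: lambda = c/f = 1500/44100 = 0.03401 m
Step 2: TS = 10*log10(a*L^2/(2*lambda)) = 10*log10(3.79*74^2/(2*0.03401)) = 54.84

54.84 dB


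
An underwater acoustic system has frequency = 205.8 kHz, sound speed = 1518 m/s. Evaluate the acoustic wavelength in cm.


lambda = c/f = 1518 / 205800 = 0.0074 m = 0.74 cm

0.74 cm


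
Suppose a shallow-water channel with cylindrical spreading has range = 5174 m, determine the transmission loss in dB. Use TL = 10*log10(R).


TL = 10*log10(5174) = 37.14

37.14 dB


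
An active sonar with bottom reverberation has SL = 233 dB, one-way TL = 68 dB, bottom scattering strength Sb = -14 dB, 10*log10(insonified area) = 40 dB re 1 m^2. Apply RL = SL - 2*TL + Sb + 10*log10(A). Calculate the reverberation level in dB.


RL = SL - 2*TL + Sb + 10*log10(A) = 233 - 2*68 + (-14) + 40 = 123

123 dB


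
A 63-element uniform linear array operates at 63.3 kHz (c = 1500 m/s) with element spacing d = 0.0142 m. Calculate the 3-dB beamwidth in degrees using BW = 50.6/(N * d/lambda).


Step 1: lambda = 1500/63300 = 0.0237 m
Step 2: d/lambda = 0.0142/0.0237 = 0.5992
Step 3: BW = 50.6/(N * d/lambda) = 50.6/(63 * 0.5992) = 1.34

1.34 deg


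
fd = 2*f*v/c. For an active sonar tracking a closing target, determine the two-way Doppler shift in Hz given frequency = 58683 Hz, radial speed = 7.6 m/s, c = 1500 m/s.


fd = 2*f*v/c = 2 * 58683 * 7.6 / 1500 = 594.65

594.65 Hz


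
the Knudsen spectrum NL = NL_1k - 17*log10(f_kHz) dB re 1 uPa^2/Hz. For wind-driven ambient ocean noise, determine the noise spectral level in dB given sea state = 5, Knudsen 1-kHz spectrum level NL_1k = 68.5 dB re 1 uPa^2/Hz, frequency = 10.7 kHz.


NL = NL_1k - 17*log10(f_kHz) = 68.5 - 17*log10(10.7) = 68.5 - (17.5) = 51.0

51.0 dB


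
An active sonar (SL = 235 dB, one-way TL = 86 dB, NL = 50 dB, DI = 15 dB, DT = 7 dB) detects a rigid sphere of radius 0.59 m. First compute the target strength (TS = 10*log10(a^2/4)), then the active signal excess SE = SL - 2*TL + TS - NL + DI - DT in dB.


Step 1: TS = 10*log10(0.59^2/4) = -10.6 dB
Step 2: SE = SL - 2*TL + TS - NL + DI - DT = 235 - 2*86 + (-10.6) - 50 + 15 - 7 = 10.4

10.4 dB


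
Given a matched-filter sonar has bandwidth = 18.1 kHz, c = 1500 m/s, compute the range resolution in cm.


4.14 cm


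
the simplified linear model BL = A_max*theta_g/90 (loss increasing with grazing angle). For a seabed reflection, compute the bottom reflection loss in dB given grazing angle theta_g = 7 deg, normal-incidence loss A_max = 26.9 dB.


BL = A_max * theta_g / 90 = 26.9 * 7 / 90 = 2.09

2.09 dB


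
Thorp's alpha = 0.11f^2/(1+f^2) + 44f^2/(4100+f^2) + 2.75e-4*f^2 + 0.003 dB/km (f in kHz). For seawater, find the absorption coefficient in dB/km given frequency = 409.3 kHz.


f^2 = 167526.49
alpha = 0.11*167526.49/(1+167526.49) + 44*167526.49/(4100+167526.49) + 2.75e-4*167526.49 + 0.003 = 89.132

89.132 dB/km


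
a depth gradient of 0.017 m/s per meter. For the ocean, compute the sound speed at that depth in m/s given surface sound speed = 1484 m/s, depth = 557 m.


c = 1484 + 0.017 * 557 = 1493.469

1493.469 m/s


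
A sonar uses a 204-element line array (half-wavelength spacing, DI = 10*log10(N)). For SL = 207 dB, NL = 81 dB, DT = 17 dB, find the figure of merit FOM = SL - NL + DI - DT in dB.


Step 1: DI = 10*log10(204) = 23.1 dB
Step 2: FOM = SL - NL + DI - DT = 207 - 81 + 23.1 - 17 = 132.1

132.1 dB


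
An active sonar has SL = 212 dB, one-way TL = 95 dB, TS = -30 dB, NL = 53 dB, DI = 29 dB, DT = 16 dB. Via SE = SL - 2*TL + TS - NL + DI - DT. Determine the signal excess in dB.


SE = SL - 2*TL + TS - NL + DI - DT = 212 - 2*95 + (-30) - 53 + 29 - 16 = -48

-48 dB


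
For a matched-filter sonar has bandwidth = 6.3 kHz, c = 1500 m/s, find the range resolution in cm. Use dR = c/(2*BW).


dR = c/(2*BW) = 1500 / (2 * 6.3e3) = 0.119 m = 11.9 cm

11.9 cm


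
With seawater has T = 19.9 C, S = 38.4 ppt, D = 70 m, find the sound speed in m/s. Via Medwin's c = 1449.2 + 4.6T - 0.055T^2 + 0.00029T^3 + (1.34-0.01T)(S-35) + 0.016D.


c = 1449.2 + 4.6*19.9 - 0.055*19.9^2 + 0.00029*19.9^3 + (1.34 - 0.01*19.9)*(38.4 - 35) + 0.016*70 = 1526.24

1526.24 m/s


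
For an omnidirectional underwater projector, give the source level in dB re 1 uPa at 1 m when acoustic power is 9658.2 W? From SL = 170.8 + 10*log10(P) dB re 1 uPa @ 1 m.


SL = 170.8 + 10*log10(9658.2) = 170.8 + 39.85 = 210.65

210.65 dB


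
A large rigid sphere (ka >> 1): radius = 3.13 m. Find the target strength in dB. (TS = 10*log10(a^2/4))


TS = 10*log10(3.13^2 / 4) = 10*log10(2.449225) = 3.89

3.89 dB


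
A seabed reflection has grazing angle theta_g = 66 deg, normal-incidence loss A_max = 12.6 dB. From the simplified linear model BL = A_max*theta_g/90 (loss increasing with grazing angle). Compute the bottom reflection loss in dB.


BL = A_max * theta_g / 90 = 12.6 * 66 / 90 = 9.24

9.24 dB


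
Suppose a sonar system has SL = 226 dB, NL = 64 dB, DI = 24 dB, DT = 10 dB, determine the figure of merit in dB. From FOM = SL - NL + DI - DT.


FOM = SL - NL + DI - DT = 226 - 64 + 24 - 10 = 176

176 dB


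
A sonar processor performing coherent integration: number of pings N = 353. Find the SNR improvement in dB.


25.48 dB


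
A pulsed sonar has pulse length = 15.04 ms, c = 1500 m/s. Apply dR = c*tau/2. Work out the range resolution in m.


11.28 m


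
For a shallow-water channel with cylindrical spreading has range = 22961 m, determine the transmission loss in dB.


TL = 10*log10(22961) = 43.61

43.61 dB


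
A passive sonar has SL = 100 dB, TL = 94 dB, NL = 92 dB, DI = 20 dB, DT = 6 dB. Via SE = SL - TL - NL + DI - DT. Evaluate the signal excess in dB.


SE = SL - TL - NL + DI - DT = 100 - 94 - 92 + 20 - 6 = -72

-72 dB


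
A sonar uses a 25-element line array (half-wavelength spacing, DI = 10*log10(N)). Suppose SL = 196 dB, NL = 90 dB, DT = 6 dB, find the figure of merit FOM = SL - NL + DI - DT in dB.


113.98 dB


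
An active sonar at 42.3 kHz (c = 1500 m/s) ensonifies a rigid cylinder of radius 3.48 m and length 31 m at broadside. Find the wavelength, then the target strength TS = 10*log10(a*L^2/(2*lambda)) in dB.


Step 1: lambda = c/f = 1500/42300 = 0.03546 m
Step 2: TS = 10*log10(a*L^2/(2*lambda)) = 10*log10(3.48*31^2/(2*0.03546)) = 46.74

46.74 dB


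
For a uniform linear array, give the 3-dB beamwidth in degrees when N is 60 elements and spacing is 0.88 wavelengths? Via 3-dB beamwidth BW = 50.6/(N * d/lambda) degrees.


BW = 50.6 / (60 * 0.88) = 50.6 / 52.8 = 0.96

0.96 deg


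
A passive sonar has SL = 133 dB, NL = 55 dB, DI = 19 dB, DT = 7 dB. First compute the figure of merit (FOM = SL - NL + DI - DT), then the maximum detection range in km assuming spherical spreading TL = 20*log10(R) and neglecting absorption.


Step 1: FOM = SL - NL + DI - DT = 133 - 55 + 19 - 7 = 90 dB
Step 2: at max range FOM = TL = 20*log10(R), so R = 10^(90/20) = 31622.78 m = 31.62 km

31.62 km


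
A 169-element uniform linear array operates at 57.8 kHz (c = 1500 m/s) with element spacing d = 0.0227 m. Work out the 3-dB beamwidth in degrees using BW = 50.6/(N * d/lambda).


Step 1: lambda = 1500/57800 = 0.02595 m
Step 2: d/lambda = 0.0227/0.02595 = 0.8748
Step 3: BW = 50.6/(N * d/lambda) = 50.6/(169 * 0.8748) = 0.34

0.34 deg


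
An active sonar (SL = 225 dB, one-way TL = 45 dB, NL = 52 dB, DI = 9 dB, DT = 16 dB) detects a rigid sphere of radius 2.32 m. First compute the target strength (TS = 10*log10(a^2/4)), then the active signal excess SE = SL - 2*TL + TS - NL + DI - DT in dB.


Step 1: TS = 10*log10(2.32^2/4) = 1.29 dB
Step 2: SE = SL - 2*TL + TS - NL + DI - DT = 225 - 2*45 + (1.29) - 52 + 9 - 16 = 77.29

77.29 dB


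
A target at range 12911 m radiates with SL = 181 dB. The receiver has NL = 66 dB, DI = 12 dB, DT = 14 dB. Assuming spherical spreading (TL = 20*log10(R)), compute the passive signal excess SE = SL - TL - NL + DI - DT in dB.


30.78 dB


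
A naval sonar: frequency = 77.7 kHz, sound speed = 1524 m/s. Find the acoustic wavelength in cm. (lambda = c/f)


lambda = c/f = 1524 / 77700 = 0.0196 m = 1.96 cm

1.96 cm


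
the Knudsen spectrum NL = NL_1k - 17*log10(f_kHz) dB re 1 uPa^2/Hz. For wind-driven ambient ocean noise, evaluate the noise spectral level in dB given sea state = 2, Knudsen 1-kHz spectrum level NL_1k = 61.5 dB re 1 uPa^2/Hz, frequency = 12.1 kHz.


43.09 dB


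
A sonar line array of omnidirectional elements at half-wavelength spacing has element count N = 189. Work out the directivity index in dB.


22.76 dB


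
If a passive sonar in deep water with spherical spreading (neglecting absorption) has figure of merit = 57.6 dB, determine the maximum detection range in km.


0.76 km


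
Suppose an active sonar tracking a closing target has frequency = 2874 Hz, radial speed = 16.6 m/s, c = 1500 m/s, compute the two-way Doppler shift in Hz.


fd = 2*f*v/c = 2 * 2874 * 16.6 / 1500 = 63.61

63.61 Hz


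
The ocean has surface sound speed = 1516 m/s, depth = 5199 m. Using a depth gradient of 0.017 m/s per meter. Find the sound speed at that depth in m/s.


1604.383 m/s


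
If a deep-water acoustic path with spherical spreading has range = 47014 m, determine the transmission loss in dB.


93.44 dB


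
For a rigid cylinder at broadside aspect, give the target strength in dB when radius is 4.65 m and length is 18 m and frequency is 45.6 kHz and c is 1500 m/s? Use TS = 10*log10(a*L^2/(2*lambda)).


lambda = 1500/45600 = 0.03289 m
TS = 10*log10(4.65*18^2/(2*0.03289)) = 43.6

43.6 dB


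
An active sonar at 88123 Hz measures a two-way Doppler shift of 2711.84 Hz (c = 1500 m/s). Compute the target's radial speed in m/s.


From fd = 2*f*v/c, v = c*fd/(2*f) = 1500 * 2711.84 / (2*88123) = 23.08

23.08 m/s
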